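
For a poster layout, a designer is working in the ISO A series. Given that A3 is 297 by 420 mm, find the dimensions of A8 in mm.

A4: ⌊420/2⌋ × 297 = 210 × 297 mm
A5: ⌊297/2⌋ × 210 = 148 × 210 mm
A6: ⌊210/2⌋ × 148 = 105 × 148 mm
A7: ⌊148/2⌋ × 105 = 74 × 105 mm
A8: ⌊105/2⌋ × 74 = 52 × 74 mm

52 × 74 mm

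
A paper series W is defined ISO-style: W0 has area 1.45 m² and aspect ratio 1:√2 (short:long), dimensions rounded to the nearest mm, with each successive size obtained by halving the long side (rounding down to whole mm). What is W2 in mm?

506 × 716 mm

Let W0's short side be w mm. w · w√2 = 1.45 m² = 1,450,000 mm², so w ≈ 1012.6 mm and w√2 ≈ 1432.0 mm → W0 = 1013 × 1432 mm.
W1: ⌊1432/2⌋ × 1013 = 716 × 1013 mm
W2: ⌊1013/2⌋ × 716 = 506 × 716 mm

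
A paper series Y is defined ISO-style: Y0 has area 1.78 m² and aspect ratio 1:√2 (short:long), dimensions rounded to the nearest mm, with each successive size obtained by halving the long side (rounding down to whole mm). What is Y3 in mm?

396 × 561 mm

Let Y0's short side be w mm. w · w√2 = 1.78 m² = 1,780,000 mm², so w ≈ 1121.9 mm and w√2 ≈ 1586.6 mm → Y0 = 1122 × 1587 mm.
Y1: ⌊1587/2⌋ × 1122 = 793 × 1122 mm
Y2: ⌊1122/2⌋ × 793 = 561 × 793 mm
Y3: ⌊793/2⌋ × 561 = 396 × 561 mm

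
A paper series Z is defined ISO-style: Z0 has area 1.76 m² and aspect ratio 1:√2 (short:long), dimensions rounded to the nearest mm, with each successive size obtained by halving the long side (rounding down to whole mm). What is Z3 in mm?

394 × 558 mm

Let Z0's short side be w mm. w · w√2 = 1.76 m² = 1,760,000 mm², so w ≈ 1115.6 mm and w√2 ≈ 1577.7 mm → Z0 = 1116 × 1578 mm.
Z1: ⌊1578/2⌋ × 1116 = 789 × 1116 mm
Z2: ⌊1116/2⌋ × 789 = 558 × 789 mm
Z3: ⌊789/2⌋ × 558 = 394 × 558 mm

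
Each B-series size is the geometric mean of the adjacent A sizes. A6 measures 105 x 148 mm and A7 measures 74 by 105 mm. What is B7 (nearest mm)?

88 × 125 mm

Short side: √(105 · 74) = √7770 ≈ 88.1 → 88 mm
Long side: √(148 · 105) = √15540 ≈ 124.7 → 125 mm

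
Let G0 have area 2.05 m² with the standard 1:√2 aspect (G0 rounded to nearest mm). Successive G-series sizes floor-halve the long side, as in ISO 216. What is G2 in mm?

Let G0's short side be w mm. w · w√2 = 2.05 m² = 2,050,000 mm², so w ≈ 1204.0 mm and w√2 ≈ 1702.7 mm → G0 = 1204 × 1703 mm.
G1: ⌊1703/2⌋ × 1204 = 851 × 1204 mm
G2: ⌊1204/2⌋ × 851 = 602 × 851 mm

602 × 851 mm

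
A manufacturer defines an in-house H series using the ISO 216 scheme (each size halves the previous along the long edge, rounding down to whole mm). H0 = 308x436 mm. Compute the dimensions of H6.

H1: ⌊436/2⌋ × 308 = 218 × 308 mm
H2: ⌊308/2⌋ × 218 = 154 × 218 mm
H3: ⌊218/2⌋ × 154 = 109 × 154 mm
H4: ⌊154/2⌋ × 109 = 77 × 109 mm
H5: ⌊109/2⌋ × 77 = 54 × 77 mm
H6: ⌊77/2⌋ × 54 = 38 × 54 mm

38 × 54 mm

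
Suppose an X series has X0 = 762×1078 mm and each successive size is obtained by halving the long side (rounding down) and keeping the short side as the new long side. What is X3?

269 × 381 mm

X1: ⌊1078/2⌋ × 762 = 539 × 762 mm
X2: ⌊762/2⌋ × 539 = 381 × 539 mm
X3: ⌊539/2⌋ × 381 = 269 × 381 mm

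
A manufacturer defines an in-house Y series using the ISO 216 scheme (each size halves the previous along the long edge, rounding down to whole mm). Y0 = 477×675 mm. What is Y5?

84 × 119 mm

Y1: ⌊675/2⌋ × 477 = 337 × 477 mm
Y2: ⌊477/2⌋ × 337 = 238 × 337 mm
Y3: ⌊337/2⌋ × 238 = 168 × 238 mm
Y4: ⌊238/2⌋ × 168 = 119 × 168 mm
Y5: ⌊168/2⌋ × 119 = 84 × 119 mm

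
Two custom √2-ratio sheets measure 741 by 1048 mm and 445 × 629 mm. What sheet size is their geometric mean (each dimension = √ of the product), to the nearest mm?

Short side: √(741 · 445) = √329745 ≈ 574.2 → 574 mm
Long side: √(1048 · 629) = √659192 ≈ 811.9 → 812 mm

574 × 812 mm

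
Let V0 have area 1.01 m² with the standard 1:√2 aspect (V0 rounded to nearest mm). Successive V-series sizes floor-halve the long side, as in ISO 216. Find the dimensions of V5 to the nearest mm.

149 × 211 mm

Let V0's short side be w mm. w · w√2 = 1.01 m² = 1,010,000 mm², so w ≈ 845.1 mm and w√2 ≈ 1195.1 mm → V0 = 845 × 1195 mm.
V1: ⌊1195/2⌋ × 845 = 597 × 845 mm
V2: ⌊845/2⌋ × 597 = 422 × 597 mm
V3: ⌊597/2⌋ × 422 = 298 × 422 mm
V4: ⌊422/2⌋ × 298 = 211 × 298 mm
V5: ⌊298/2⌋ × 211 = 149 × 211 mm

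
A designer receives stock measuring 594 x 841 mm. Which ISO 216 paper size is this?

A1 (594 × 841 mm)

Aspect ratio 841/594 ≈ 1.416 — close to the ISO √2 ≈ 1.414.
In the A-series (A0 area = 1 m²): A1 = 594 × 841 mm.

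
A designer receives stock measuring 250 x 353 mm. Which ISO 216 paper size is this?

B4 (250 × 353 mm)

Aspect ratio 353/250 ≈ 1.412 — close to the ISO √2 ≈ 1.414.
In the B-series (B0 = 1000 × 1414 mm): B4 = 250 × 353 mm.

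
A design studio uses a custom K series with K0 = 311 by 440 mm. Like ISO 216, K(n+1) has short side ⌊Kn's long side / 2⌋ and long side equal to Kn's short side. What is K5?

55 × 77 mm

K1 = 220 × 311 mm (from K0 by 1 halving).
K2: ⌊311/2⌋ × 220 = 155 × 220 mm
K3: ⌊220/2⌋ × 155 = 110 × 155 mm
K4: ⌊155/2⌋ × 110 = 77 × 110 mm
K5: ⌊110/2⌋ × 77 = 55 × 77 mm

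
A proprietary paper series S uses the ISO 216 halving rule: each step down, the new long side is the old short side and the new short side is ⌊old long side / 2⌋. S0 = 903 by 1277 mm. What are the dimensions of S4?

225 × 319 mm

S1: ⌊1277/2⌋ × 903 = 638 × 903 mm
S2: ⌊903/2⌋ × 638 = 451 × 638 mm
S3: ⌊638/2⌋ × 451 = 319 × 451 mm
S4: ⌊451/2⌋ × 319 = 225 × 319 mm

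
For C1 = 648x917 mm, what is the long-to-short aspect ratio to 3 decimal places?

1.415

917 / 648 = 1.415
Matches √2 ≈ 1.414 — the ISO 216 defining ratio.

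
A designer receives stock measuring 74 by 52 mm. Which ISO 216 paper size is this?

Aspect ratio 74/52 ≈ 1.423 — close to the ISO √2 ≈ 1.414.
In the A-series (A0 area = 1 m²): A8 = 52 × 74 mm.

A8 (52 × 74 mm)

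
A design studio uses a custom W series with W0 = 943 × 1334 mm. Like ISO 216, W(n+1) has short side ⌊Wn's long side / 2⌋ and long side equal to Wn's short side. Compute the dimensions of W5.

W1 = 667 × 943 mm (from W0 by 1 halving).
W2: ⌊943/2⌋ × 667 = 471 × 667 mm
W3: ⌊667/2⌋ × 471 = 333 × 471 mm
W4: ⌊471/2⌋ × 333 = 235 × 333 mm
W5: ⌊333/2⌋ × 235 = 166 × 235 mm

166 × 235 mm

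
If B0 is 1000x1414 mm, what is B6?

B1: ⌊1414/2⌋ × 1000 = 707 × 1000 mm
B2: ⌊1000/2⌋ × 707 = 500 × 707 mm
B3: ⌊707/2⌋ × 500 = 353 × 500 mm
B4: ⌊500/2⌋ × 353 = 250 × 353 mm
B5: ⌊353/2⌋ × 250 = 176 × 250 mm
B6: ⌊250/2⌋ × 176 = 125 × 176 mm

125 × 176 mm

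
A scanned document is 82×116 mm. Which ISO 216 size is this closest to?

C7 (81 × 114 mm)

Aspect ratio 116/82 ≈ 1.415 — close to the ISO √2 ≈ 1.414.
In the C-series (envelope sizes, between A and B): C7 = 81 × 114 mm.
Off by 3 mm total — nearest standard size.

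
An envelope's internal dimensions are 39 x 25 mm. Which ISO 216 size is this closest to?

A10 (26 × 37 mm)

Aspect ratio 39/25 ≈ 1.560 (ISO target is √2 ≈ 1.414).
In the A-series (A0 area = 1 m²): A10 = 26 × 37 mm.
Off by 3 mm total — nearest standard size.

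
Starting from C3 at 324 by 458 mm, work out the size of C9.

40 × 57 mm

C4: ⌊458/2⌋ × 324 = 229 × 324 mm
C5: ⌊324/2⌋ × 229 = 162 × 229 mm
C6: ⌊229/2⌋ × 162 = 114 × 162 mm
C7: ⌊162/2⌋ × 114 = 81 × 114 mm
C8: ⌊114/2⌋ × 81 = 57 × 81 mm
C9: ⌊81/2⌋ × 57 = 40 × 57 mm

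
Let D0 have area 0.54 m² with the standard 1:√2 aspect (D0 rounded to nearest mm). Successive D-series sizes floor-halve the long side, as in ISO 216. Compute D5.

109 × 154 mm

Let D0's short side be w mm. w · w√2 = 0.54 m² = 540,000 mm², so w ≈ 617.9 mm and w√2 ≈ 873.9 mm → D0 = 618 × 874 mm.
D1: ⌊874/2⌋ × 618 = 437 × 618 mm
D2: ⌊618/2⌋ × 437 = 309 × 437 mm
D3: ⌊437/2⌋ × 309 = 218 × 309 mm
D4: ⌊309/2⌋ × 218 = 154 × 218 mm
D5: ⌊218/2⌋ × 154 = 109 × 154 mm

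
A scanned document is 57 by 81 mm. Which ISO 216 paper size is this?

Aspect ratio 81/57 ≈ 1.421 — close to the ISO √2 ≈ 1.414.
In the C-series (envelope sizes, between A and B): C8 = 57 × 81 mm.

C8 (57 × 81 mm)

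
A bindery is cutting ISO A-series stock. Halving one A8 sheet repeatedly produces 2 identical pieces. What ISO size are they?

2 = 2^1, so 1 halving step.
A8 → A9 → … → A9 after 1 step.

A9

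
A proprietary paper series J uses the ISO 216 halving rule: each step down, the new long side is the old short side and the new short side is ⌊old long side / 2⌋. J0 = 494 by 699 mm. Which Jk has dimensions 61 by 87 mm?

J0: 494 × 699 mm
J1: 349 × 494 mm
J2: 247 × 349 mm
J3: 174 × 247 mm
J4: 123 × 174 mm
J5: 87 × 123 mm
J6: 61 × 87 mm
J7: 43 × 61 mm
→ matches J6.

J6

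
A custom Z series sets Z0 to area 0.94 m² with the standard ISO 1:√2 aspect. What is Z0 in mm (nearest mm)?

Let the short side be w mm. Then w · w√2 = 0.94 m² = 940,000 mm².
w² = 940,000/√2, so w ≈ 815.3 mm; long side = w√2 ≈ 1153.0 mm.

815 × 1153 mm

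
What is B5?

B0 = 1000 × 1414 mm (B0 has a 1000 mm short side, aspect 1:√2).
B1: ⌊1414/2⌋ × 1000 = 707 × 1000 mm
B2: ⌊1000/2⌋ × 707 = 500 × 707 mm
B3: ⌊707/2⌋ × 500 = 353 × 500 mm
B4: ⌊500/2⌋ × 353 = 250 × 353 mm
B5: ⌊353/2⌋ × 250 = 176 × 250 mm

176 × 250 mm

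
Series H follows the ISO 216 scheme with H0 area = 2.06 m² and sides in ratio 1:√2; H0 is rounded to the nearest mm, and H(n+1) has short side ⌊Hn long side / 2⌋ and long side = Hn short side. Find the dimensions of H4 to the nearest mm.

301 × 426 mm

Let H0's short side be w mm. w · w√2 = 2.06 m² = 2,060,000 mm², so w ≈ 1206.9 mm and w√2 ≈ 1706.8 mm → H0 = 1207 × 1707 mm.
H1: ⌊1707/2⌋ × 1207 = 853 × 1207 mm
H2: ⌊1207/2⌋ × 853 = 603 × 853 mm
H3: ⌊853/2⌋ × 603 = 426 × 603 mm
H4: ⌊603/2⌋ × 426 = 301 × 426 mm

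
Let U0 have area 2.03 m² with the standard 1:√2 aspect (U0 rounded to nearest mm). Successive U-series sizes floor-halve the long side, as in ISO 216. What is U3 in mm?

423 × 599 mm

Let U0's short side be w mm. w · w√2 = 2.03 m² = 2,030,000 mm², so w ≈ 1198.1 mm and w√2 ≈ 1694.4 mm → U0 = 1198 × 1694 mm.
U1: ⌊1694/2⌋ × 1198 = 847 × 1198 mm
U2: ⌊1198/2⌋ × 847 = 599 × 847 mm
U3: ⌊847/2⌋ × 599 = 423 × 599 mm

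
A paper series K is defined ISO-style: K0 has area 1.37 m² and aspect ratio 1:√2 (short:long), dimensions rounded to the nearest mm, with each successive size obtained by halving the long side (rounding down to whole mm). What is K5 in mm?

Let K0's short side be w mm. w · w√2 = 1.37 m² = 1,370,000 mm², so w ≈ 984.2 mm and w√2 ≈ 1391.9 mm → K0 = 984 × 1392 mm.
K1: ⌊1392/2⌋ × 984 = 696 × 984 mm
K2: ⌊984/2⌋ × 696 = 492 × 696 mm
K3: ⌊696/2⌋ × 492 = 348 × 492 mm
K4: ⌊492/2⌋ × 348 = 246 × 348 mm
K5: ⌊348/2⌋ × 246 = 174 × 246 mm

174 × 246 mm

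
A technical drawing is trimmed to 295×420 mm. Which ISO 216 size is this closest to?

A3 (297 × 420 mm)

Aspect ratio 420/295 ≈ 1.424 — close to the ISO √2 ≈ 1.414.
In the A-series (A0 area = 1 m²): A3 = 297 × 420 mm.
Off by 2 mm total — nearest standard size.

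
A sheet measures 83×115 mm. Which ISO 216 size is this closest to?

C7 (81 × 114 mm)

Aspect ratio 115/83 ≈ 1.386 (ISO target is √2 ≈ 1.414).
In the C-series (envelope sizes, between A and B): C7 = 81 × 114 mm.
Off by 3 mm total — nearest standard size.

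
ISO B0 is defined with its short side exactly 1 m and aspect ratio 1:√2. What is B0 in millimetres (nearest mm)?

Short side = 1000 mm; long side = 1000√2 ≈ 1414.2 mm.

1000 × 1414 mm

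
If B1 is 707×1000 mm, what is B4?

B2: ⌊1000/2⌋ × 707 = 500 × 707 mm
B3: ⌊707/2⌋ × 500 = 353 × 500 mm
B4: ⌊500/2⌋ × 353 = 250 × 353 mm

250 × 353 mm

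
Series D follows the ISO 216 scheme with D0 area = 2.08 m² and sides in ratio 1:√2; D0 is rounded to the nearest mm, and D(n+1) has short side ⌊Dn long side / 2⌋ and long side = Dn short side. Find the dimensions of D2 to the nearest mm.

Let D0's short side be w mm. w · w√2 = 2.08 m² = 2,080,000 mm², so w ≈ 1212.8 mm and w√2 ≈ 1715.1 mm → D0 = 1213 × 1715 mm.
D1: ⌊1715/2⌋ × 1213 = 857 × 1213 mm
D2: ⌊1213/2⌋ × 857 = 606 × 857 mm

606 × 857 mm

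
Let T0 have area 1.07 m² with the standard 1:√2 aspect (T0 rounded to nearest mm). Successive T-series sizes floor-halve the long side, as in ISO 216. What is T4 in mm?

217 × 307 mm

Let T0's short side be w mm. w · w√2 = 1.07 m² = 1,070,000 mm², so w ≈ 869.8 mm and w√2 ≈ 1230.1 mm → T0 = 870 × 1230 mm.
T1: ⌊1230/2⌋ × 870 = 615 × 870 mm
T2: ⌊870/2⌋ × 615 = 435 × 615 mm
T3: ⌊615/2⌋ × 435 = 307 × 435 mm
T4: ⌊435/2⌋ × 307 = 217 × 307 mm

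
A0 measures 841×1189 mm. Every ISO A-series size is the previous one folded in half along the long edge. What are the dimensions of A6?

A1: ⌊1189/2⌋ × 841 = 594 × 841 mm
A2: ⌊841/2⌋ × 594 = 420 × 594 mm
A3: ⌊594/2⌋ × 420 = 297 × 420 mm
A4: ⌊420/2⌋ × 297 = 210 × 297 mm
A5: ⌊297/2⌋ × 210 = 148 × 210 mm
A6: ⌊210/2⌋ × 148 = 105 × 148 mm

105 × 148 mm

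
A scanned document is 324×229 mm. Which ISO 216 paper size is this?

C4 (229 × 324 mm)

Aspect ratio 324/229 ≈ 1.415 — close to the ISO √2 ≈ 1.414.
In the C-series (envelope sizes, between A and B): C4 = 229 × 324 mm.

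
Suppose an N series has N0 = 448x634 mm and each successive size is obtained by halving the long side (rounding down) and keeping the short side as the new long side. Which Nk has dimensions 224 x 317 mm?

N0: 448 × 634 mm
N1: 317 × 448 mm
N2: 224 × 317 mm
N3: 158 × 224 mm
→ matches N2.

N2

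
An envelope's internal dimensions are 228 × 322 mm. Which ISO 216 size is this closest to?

C4 (229 × 324 mm)

Aspect ratio 322/228 ≈ 1.412 — close to the ISO √2 ≈ 1.414.
In the C-series (envelope sizes, between A and B): C4 = 229 × 324 mm.
Off by 3 mm total — nearest standard size.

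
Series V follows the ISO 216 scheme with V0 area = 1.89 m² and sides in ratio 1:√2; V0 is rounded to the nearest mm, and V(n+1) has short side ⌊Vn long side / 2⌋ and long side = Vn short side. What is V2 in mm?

Let V0's short side be w mm. w · w√2 = 1.89 m² = 1,890,000 mm², so w ≈ 1156.0 mm and w√2 ≈ 1634.9 mm → V0 = 1156 × 1635 mm.
V1: ⌊1635/2⌋ × 1156 = 817 × 1156 mm
V2: ⌊1156/2⌋ × 817 = 578 × 817 mm

578 × 817 mm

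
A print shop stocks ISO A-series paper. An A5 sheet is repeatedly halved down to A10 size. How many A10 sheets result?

Each ISO step halves the sheet: 1 × A5 → 2 × A6 → 4 × A7 → 8 × A8 → …
From A5 to A10 is 5 halving steps: 2^5 = 32.

32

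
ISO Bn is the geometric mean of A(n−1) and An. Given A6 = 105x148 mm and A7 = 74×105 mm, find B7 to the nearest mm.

88 × 125 mm

Short side: √(105 · 74) = √7770 ≈ 88.1 → 88 mm
Long side: √(148 · 105) = √15540 ≈ 124.7 → 125 mm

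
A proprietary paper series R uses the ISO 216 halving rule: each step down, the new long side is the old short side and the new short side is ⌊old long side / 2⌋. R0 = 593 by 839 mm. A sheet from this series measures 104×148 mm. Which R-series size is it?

R0: 593 × 839 mm
R1: 419 × 593 mm
R2: 296 × 419 mm
R3: 209 × 296 mm
R4: 148 × 209 mm
R5: 104 × 148 mm
R6: 74 × 104 mm
→ matches R5.

R5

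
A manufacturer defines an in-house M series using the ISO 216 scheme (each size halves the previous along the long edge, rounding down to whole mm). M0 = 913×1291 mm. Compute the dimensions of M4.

M1 = 645 × 913 mm (from M0 by 1 halving).
M2: ⌊913/2⌋ × 645 = 456 × 645 mm
M3: ⌊645/2⌋ × 456 = 322 × 456 mm
M4: ⌊456/2⌋ × 322 = 228 × 322 mm

228 × 322 mm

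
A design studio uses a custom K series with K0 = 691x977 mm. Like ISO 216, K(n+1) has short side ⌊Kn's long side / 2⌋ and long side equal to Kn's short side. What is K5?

K1 = 488 × 691 mm (from K0 by 1 halving).
K2: ⌊691/2⌋ × 488 = 345 × 488 mm
K3: ⌊488/2⌋ × 345 = 244 × 345 mm
K4: ⌊345/2⌋ × 244 = 172 × 244 mm
K5: ⌊244/2⌋ × 172 = 122 × 172 mm

122 × 172 mm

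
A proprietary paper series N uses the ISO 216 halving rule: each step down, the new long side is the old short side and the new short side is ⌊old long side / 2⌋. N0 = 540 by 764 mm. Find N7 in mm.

N1 = 382 × 540 mm (from N0 by 1 halving).
N2: ⌊540/2⌋ × 382 = 270 × 382 mm
N3: ⌊382/2⌋ × 270 = 191 × 270 mm
N4: ⌊270/2⌋ × 191 = 135 × 191 mm
N5: ⌊191/2⌋ × 135 = 95 × 135 mm
N6: ⌊135/2⌋ × 95 = 67 × 95 mm
N7: ⌊95/2⌋ × 67 = 47 × 67 mm

47 × 67 mm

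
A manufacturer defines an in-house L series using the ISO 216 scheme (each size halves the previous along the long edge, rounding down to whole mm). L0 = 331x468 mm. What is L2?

165 × 234 mm

L1: ⌊468/2⌋ × 331 = 234 × 331 mm
L2: ⌊331/2⌋ × 234 = 165 × 234 mm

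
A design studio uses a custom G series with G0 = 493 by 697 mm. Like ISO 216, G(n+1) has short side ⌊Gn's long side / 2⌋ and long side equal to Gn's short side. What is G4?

123 × 174 mm

G1 = 348 × 493 mm (from G0 by 1 halving).
G2: ⌊493/2⌋ × 348 = 246 × 348 mm
G3: ⌊348/2⌋ × 246 = 174 × 246 mm
G4: ⌊246/2⌋ × 174 = 123 × 174 mm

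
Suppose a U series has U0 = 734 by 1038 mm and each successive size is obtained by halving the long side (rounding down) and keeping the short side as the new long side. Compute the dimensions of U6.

91 × 129 mm

U1 = 519 × 734 mm (from U0 by 1 halving).
U2: ⌊734/2⌋ × 519 = 367 × 519 mm
U3: ⌊519/2⌋ × 367 = 259 × 367 mm
U4: ⌊367/2⌋ × 259 = 183 × 259 mm
U5: ⌊259/2⌋ × 183 = 129 × 183 mm
U6: ⌊183/2⌋ × 129 = 91 × 129 mm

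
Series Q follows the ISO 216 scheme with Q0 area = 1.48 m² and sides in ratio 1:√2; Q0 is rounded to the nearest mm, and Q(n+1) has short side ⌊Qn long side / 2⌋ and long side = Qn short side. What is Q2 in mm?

511 × 723 mm

Let Q0's short side be w mm. w · w√2 = 1.48 m² = 1,480,000 mm², so w ≈ 1023.0 mm and w√2 ≈ 1446.7 mm → Q0 = 1023 × 1447 mm.
Q1: ⌊1447/2⌋ × 1023 = 723 × 1023 mm
Q2: ⌊1023/2⌋ × 723 = 511 × 723 mm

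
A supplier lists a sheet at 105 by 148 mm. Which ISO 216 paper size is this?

Aspect ratio 148/105 ≈ 1.410 — close to the ISO √2 ≈ 1.414.
In the A-series (A0 area = 1 m²): A6 = 105 × 148 mm.

A6 (105 × 148 mm)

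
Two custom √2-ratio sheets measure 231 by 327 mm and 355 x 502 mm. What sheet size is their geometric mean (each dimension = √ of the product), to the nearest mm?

286 × 405 mm

Short side: √(231 · 355) = √82005 ≈ 286.4 → 286 mm
Long side: √(327 · 502) = √164154 ≈ 405.2 → 405 mm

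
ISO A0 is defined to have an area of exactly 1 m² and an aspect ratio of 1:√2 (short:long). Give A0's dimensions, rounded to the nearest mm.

841 × 1189 mm

Let the short side be w mm. Then the long side is w√2 and w · w√2 = 10⁶ mm².
w² = 10⁶/√2, so w = 1000 / 2^(1/4) ≈ 840.9 mm; long side = 1000 · 2^(1/4) ≈ 1189.2 mm.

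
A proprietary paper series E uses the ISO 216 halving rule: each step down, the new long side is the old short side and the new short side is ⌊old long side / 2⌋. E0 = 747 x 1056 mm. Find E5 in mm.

E1 = 528 × 747 mm (from E0 by 1 halving).
E2: ⌊747/2⌋ × 528 = 373 × 528 mm
E3: ⌊528/2⌋ × 373 = 264 × 373 mm
E4: ⌊373/2⌋ × 264 = 186 × 264 mm
E5: ⌊264/2⌋ × 186 = 132 × 186 mm

132 × 186 mm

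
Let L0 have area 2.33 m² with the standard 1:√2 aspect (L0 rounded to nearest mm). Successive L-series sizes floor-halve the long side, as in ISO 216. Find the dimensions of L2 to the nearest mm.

642 × 907 mm

Let L0's short side be w mm. w · w√2 = 2.33 m² = 2,330,000 mm², so w ≈ 1283.6 mm and w√2 ≈ 1815.2 mm → L0 = 1284 × 1815 mm.
L1: ⌊1815/2⌋ × 1284 = 907 × 1284 mm
L2: ⌊1284/2⌋ × 907 = 642 × 907 mm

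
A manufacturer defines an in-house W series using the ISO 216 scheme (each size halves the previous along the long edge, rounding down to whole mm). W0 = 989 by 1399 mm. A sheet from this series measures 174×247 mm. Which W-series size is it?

W0: 989 × 1399 mm
W1: 699 × 989 mm
W2: 494 × 699 mm
W3: 349 × 494 mm
W4: 247 × 349 mm
W5: 174 × 247 mm
W6: 123 × 174 mm
→ matches W5.

W5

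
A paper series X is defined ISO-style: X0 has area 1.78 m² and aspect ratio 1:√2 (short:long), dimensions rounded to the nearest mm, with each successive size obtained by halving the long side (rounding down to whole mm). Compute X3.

396 × 561 mm

Let X0's short side be w mm. w · w√2 = 1.78 m² = 1,780,000 mm², so w ≈ 1121.9 mm and w√2 ≈ 1586.6 mm → X0 = 1122 × 1587 mm.
X1: ⌊1587/2⌋ × 1122 = 793 × 1122 mm
X2: ⌊1122/2⌋ × 793 = 561 × 793 mm
X3: ⌊793/2⌋ × 561 = 396 × 561 mm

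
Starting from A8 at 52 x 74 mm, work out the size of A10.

26 × 37 mm

A9: ⌊74/2⌋ × 52 = 37 × 52 mm
A10: ⌊52/2⌋ × 37 = 26 × 37 mm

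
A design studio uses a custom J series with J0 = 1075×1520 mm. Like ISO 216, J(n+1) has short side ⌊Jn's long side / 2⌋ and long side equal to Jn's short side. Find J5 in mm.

J1: ⌊1520/2⌋ × 1075 = 760 × 1075 mm
J2: ⌊1075/2⌋ × 760 = 537 × 760 mm
J3: ⌊760/2⌋ × 537 = 380 × 537 mm
J4: ⌊537/2⌋ × 380 = 268 × 380 mm
J5: ⌊380/2⌋ × 268 = 190 × 268 mm

190 × 268 mm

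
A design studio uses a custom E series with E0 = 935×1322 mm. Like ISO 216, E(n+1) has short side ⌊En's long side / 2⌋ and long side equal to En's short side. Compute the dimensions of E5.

E1 = 661 × 935 mm (from E0 by 1 halving).
E2: ⌊935/2⌋ × 661 = 467 × 661 mm
E3: ⌊661/2⌋ × 467 = 330 × 467 mm
E4: ⌊467/2⌋ × 330 = 233 × 330 mm
E5: ⌊330/2⌋ × 233 = 165 × 233 mm

165 × 233 mm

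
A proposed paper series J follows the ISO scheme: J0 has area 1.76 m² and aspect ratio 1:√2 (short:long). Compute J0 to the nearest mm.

1116 × 1578 mm

Let the short side be w mm. Then w · w√2 = 1.76 m² = 1,760,000 mm².
w² = 1,760,000/√2, so w ≈ 1115.6 mm; long side = w√2 ≈ 1577.7 mm.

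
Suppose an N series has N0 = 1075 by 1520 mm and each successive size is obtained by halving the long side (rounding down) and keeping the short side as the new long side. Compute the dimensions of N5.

N1: ⌊1520/2⌋ × 1075 = 760 × 1075 mm
N2: ⌊1075/2⌋ × 760 = 537 × 760 mm
N3: ⌊760/2⌋ × 537 = 380 × 537 mm
N4: ⌊537/2⌋ × 380 = 268 × 380 mm
N5: ⌊380/2⌋ × 268 = 190 × 268 mm

190 × 268 mm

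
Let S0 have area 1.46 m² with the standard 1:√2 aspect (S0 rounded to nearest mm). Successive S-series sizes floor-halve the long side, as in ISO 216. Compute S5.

179 × 254 mm

Let S0's short side be w mm. w · w√2 = 1.46 m² = 1,460,000 mm², so w ≈ 1016.1 mm and w√2 ≈ 1436.9 mm → S0 = 1016 × 1437 mm.
S1: ⌊1437/2⌋ × 1016 = 718 × 1016 mm
S2: ⌊1016/2⌋ × 718 = 508 × 718 mm
S3: ⌊718/2⌋ × 508 = 359 × 508 mm
S4: ⌊508/2⌋ × 359 = 254 × 359 mm
S5: ⌊359/2⌋ × 254 = 179 × 254 mm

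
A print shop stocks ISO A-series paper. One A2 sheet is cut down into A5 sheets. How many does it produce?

8

Each ISO step halves the sheet: 1 × A2 → 2 × A3 → 4 × A4 → 8 × A5
From A2 to A5 is 3 halving steps: 2^3 = 8.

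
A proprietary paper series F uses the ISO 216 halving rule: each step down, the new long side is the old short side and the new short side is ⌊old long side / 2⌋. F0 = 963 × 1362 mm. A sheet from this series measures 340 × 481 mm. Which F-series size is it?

F0: 963 × 1362 mm
F1: 681 × 963 mm
F2: 481 × 681 mm
F3: 340 × 481 mm
F4: 240 × 340 mm
→ matches F3.

F3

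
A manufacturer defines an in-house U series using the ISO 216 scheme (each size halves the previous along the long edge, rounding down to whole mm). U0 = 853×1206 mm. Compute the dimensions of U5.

U1 = 603 × 853 mm (from U0 by 1 halving).
U2: ⌊853/2⌋ × 603 = 426 × 603 mm
U3: ⌊603/2⌋ × 426 = 301 × 426 mm
U4: ⌊426/2⌋ × 301 = 213 × 301 mm
U5: ⌊301/2⌋ × 213 = 150 × 213 mm

150 × 213 mm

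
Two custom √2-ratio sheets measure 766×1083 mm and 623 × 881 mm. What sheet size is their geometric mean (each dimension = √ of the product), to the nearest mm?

Short side: √(766 · 623) = √477218 ≈ 690.8 → 691 mm
Long side: √(1083 · 881) = √954123 ≈ 976.8 → 977 mm

691 × 977 mm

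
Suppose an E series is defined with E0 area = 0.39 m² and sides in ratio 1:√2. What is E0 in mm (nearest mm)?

525 × 743 mm

Let the short side be w mm. Then w · w√2 = 0.39 m² = 390,000 mm².
w² = 390,000/√2, so w ≈ 525.1 mm; long side = w√2 ≈ 742.7 mm.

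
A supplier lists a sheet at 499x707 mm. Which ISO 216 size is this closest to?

Aspect ratio 707/499 ≈ 1.417 — close to the ISO √2 ≈ 1.414.
In the B-series (B0 = 1000 × 1414 mm): B2 = 500 × 707 mm.
Off by 1 mm total — nearest standard size.

B2 (500 × 707 mm)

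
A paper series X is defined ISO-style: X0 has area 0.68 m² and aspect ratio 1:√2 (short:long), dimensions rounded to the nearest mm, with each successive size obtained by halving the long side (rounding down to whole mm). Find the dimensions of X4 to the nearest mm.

173 × 245 mm

Let X0's short side be w mm. w · w√2 = 0.68 m² = 680,000 mm², so w ≈ 693.4 mm and w√2 ≈ 980.6 mm → X0 = 693 × 981 mm.
X1: ⌊981/2⌋ × 693 = 490 × 693 mm
X2: ⌊693/2⌋ × 490 = 346 × 490 mm
X3: ⌊490/2⌋ × 346 = 245 × 346 mm
X4: ⌊346/2⌋ × 245 = 173 × 245 mm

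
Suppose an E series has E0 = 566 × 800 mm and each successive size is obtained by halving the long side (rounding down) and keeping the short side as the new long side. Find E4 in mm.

E1 = 400 × 566 mm (from E0 by 1 halving).
E2: ⌊566/2⌋ × 400 = 283 × 400 mm
E3: ⌊400/2⌋ × 283 = 200 × 283 mm
E4: ⌊283/2⌋ × 200 = 141 × 200 mm

141 × 200 mm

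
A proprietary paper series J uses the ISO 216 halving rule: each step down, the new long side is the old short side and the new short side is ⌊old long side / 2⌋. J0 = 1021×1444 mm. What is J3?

J1: ⌊1444/2⌋ × 1021 = 722 × 1021 mm
J2: ⌊1021/2⌋ × 722 = 510 × 722 mm
J3: ⌊722/2⌋ × 510 = 361 × 510 mm

361 × 510 mm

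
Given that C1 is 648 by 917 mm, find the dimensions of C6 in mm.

C2: ⌊917/2⌋ × 648 = 458 × 648 mm
C3: ⌊648/2⌋ × 458 = 324 × 458 mm
C4: ⌊458/2⌋ × 324 = 229 × 324 mm
C5: ⌊324/2⌋ × 229 = 162 × 229 mm
C6: ⌊229/2⌋ × 162 = 114 × 162 mm

114 × 162 mm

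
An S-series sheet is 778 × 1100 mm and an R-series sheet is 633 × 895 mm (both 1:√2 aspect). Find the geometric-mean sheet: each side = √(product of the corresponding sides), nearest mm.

Short side: √(778 · 633) = √492474 ≈ 701.8 → 702 mm
Long side: √(1100 · 895) = √984500 ≈ 992.2 → 992 mm

702 × 992 mm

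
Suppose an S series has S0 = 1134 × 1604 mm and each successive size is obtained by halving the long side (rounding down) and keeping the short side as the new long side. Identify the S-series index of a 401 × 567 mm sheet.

S3

S0: 1134 × 1604 mm
S1: 802 × 1134 mm
S2: 567 × 802 mm
S3: 401 × 567 mm
S4: 283 × 401 mm
→ matches S3.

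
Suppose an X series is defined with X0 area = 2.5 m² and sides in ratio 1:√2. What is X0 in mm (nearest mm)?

Let the short side be w mm. Then w · w√2 = 2.5 m² = 2,500,000 mm².
w² = 2,500,000/√2, so w ≈ 1329.6 mm; long side = w√2 ≈ 1880.3 mm.

1330 × 1880 mm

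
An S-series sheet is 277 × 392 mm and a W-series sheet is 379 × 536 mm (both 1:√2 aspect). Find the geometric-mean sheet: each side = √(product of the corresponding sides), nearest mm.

Short side: √(277 · 379) = √104983 ≈ 324.0 → 324 mm
Long side: √(392 · 536) = √210112 ≈ 458.4 → 458 mm

324 × 458 mm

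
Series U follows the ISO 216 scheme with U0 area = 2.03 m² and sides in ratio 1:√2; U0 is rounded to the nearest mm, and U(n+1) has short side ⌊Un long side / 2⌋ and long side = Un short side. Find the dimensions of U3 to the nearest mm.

Let U0's short side be w mm. w · w√2 = 2.03 m² = 2,030,000 mm², so w ≈ 1198.1 mm and w√2 ≈ 1694.4 mm → U0 = 1198 × 1694 mm.
U1: ⌊1694/2⌋ × 1198 = 847 × 1198 mm
U2: ⌊1198/2⌋ × 847 = 599 × 847 mm
U3: ⌊847/2⌋ × 599 = 423 × 599 mm

423 × 599 mm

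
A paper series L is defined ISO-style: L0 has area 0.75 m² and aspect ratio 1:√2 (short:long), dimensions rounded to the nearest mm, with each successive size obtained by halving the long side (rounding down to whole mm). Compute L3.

257 × 364 mm

Let L0's short side be w mm. w · w√2 = 0.75 m² = 750,000 mm², so w ≈ 728.2 mm and w√2 ≈ 1029.9 mm → L0 = 728 × 1030 mm.
L1: ⌊1030/2⌋ × 728 = 515 × 728 mm
L2: ⌊728/2⌋ × 515 = 364 × 515 mm
L3: ⌊515/2⌋ × 364 = 257 × 364 mm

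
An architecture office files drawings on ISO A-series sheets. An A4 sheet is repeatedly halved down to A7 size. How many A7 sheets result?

8

A4 = 210 × 297 mm; A7 = 74 × 105 mm.
Each halving step doubles the count; 3 steps from A4 to A7.
2^3 = 8.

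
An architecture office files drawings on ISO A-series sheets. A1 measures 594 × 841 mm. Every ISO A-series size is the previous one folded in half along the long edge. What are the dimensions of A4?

210 × 297 mm

A2: ⌊841/2⌋ × 594 = 420 × 594 mm
A3: ⌊594/2⌋ × 420 = 297 × 420 mm
A4: ⌊420/2⌋ × 297 = 210 × 297 mm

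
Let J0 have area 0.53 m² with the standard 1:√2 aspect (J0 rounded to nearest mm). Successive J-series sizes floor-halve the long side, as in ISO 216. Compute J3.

Let J0's short side be w mm. w · w√2 = 0.53 m² = 530,000 mm², so w ≈ 612.2 mm and w√2 ≈ 865.8 mm → J0 = 612 × 866 mm.
J1: ⌊866/2⌋ × 612 = 433 × 612 mm
J2: ⌊612/2⌋ × 433 = 306 × 433 mm
J3: ⌊433/2⌋ × 306 = 216 × 306 mm

216 × 306 mm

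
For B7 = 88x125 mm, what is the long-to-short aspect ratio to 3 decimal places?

125 / 88 = 1.420
ISO 216 targets √2 ≈ 1.414; the +0.006 deviation is from mm rounding.

1.420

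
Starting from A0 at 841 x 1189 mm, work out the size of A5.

148 × 210 mm

A1: ⌊1189/2⌋ × 841 = 594 × 841 mm
A2: ⌊841/2⌋ × 594 = 420 × 594 mm
A3: ⌊594/2⌋ × 420 = 297 × 420 mm
A4: ⌊420/2⌋ × 297 = 210 × 297 mm
A5: ⌊297/2⌋ × 210 = 148 × 210 mm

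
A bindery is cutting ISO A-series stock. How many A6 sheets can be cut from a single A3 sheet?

8

Each ISO step halves the sheet: 1 × A3 → 2 × A4 → 4 × A5 → 8 × A6
From A3 to A6 is 3 halving steps: 2^3 = 8.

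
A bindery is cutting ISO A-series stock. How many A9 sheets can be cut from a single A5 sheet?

Each ISO step halves the sheet: 1 × A5 → 2 × A6 → 4 × A7 → 8 × A8 → …
From A5 to A9 is 4 halving steps: 2^4 = 16.

16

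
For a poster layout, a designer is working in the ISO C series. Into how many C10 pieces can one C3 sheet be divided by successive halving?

Each ISO step halves the sheet: 1 × C3 → 2 × C4 → 4 × C5 → 8 × C6 → …
From C3 to C10 is 7 halving steps: 2^7 = 128.

128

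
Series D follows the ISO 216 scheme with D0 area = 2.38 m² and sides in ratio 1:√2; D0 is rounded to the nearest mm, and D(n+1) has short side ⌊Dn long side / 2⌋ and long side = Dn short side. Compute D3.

458 × 648 mm

Let D0's short side be w mm. w · w√2 = 2.38 m² = 2,380,000 mm², so w ≈ 1297.3 mm and w√2 ≈ 1834.6 mm → D0 = 1297 × 1835 mm.
D1: ⌊1835/2⌋ × 1297 = 917 × 1297 mm
D2: ⌊1297/2⌋ × 917 = 648 × 917 mm
D3: ⌊917/2⌋ × 648 = 458 × 648 mm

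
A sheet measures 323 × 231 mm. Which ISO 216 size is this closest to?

C4 (229 × 324 mm)

Aspect ratio 323/231 ≈ 1.398 (ISO target is √2 ≈ 1.414).
In the C-series (envelope sizes, between A and B): C4 = 229 × 324 mm.
Off by 3 mm total — nearest standard size.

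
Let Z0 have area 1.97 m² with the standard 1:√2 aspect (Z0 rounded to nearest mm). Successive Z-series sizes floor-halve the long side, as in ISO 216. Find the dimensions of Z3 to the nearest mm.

Let Z0's short side be w mm. w · w√2 = 1.97 m² = 1,970,000 mm², so w ≈ 1180.3 mm and w√2 ≈ 1669.1 mm → Z0 = 1180 × 1669 mm.
Z1: ⌊1669/2⌋ × 1180 = 834 × 1180 mm
Z2: ⌊1180/2⌋ × 834 = 590 × 834 mm
Z3: ⌊834/2⌋ × 590 = 417 × 590 mm

417 × 590 mm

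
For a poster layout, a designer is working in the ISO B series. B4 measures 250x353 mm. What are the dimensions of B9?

44 × 62 mm

B5: ⌊353/2⌋ × 250 = 176 × 250 mm
B6: ⌊250/2⌋ × 176 = 125 × 176 mm
B7: ⌊176/2⌋ × 125 = 88 × 125 mm
B8: ⌊125/2⌋ × 88 = 62 × 88 mm
B9: ⌊88/2⌋ × 62 = 44 × 62 mm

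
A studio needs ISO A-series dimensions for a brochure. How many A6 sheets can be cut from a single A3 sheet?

8

Each ISO step halves the sheet: 1 × A3 → 2 × A4 → 4 × A5 → 8 × A6
From A3 to A6 is 3 halving steps: 2^3 = 8.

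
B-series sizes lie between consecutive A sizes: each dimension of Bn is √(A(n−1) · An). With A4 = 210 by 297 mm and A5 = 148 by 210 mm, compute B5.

Short side: √(210 · 148) = √31080 ≈ 176.3 → 176 mm
Long side: √(297 · 210) = √62370 ≈ 249.7 → 250 mm

176 × 250 mm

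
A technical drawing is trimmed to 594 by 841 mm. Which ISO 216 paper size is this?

A1 (594 × 841 mm)

Aspect ratio 841/594 ≈ 1.416 — close to the ISO √2 ≈ 1.414.
In the A-series (A0 area = 1 m²): A1 = 594 × 841 mm.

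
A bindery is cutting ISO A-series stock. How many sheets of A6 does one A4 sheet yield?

A4 = 210 × 297 mm; A6 = 105 × 148 mm.
Each halving step doubles the count; 2 steps from A4 to A6.
2^2 = 4.

4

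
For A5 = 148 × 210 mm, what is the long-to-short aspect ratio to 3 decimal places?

210 / 148 = 1.419
ISO 216 targets √2 ≈ 1.414; the +0.005 deviation is from mm rounding.

1.419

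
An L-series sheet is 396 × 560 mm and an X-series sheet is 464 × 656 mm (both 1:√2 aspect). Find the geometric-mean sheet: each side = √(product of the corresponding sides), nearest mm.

429 × 606 mm

Short side: √(396 · 464) = √183744 ≈ 428.7 → 429 mm
Long side: √(560 · 656) = √367360 ≈ 606.1 → 606 mm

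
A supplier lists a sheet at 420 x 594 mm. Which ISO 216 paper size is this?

Aspect ratio 594/420 ≈ 1.414 — close to the ISO √2 ≈ 1.414.
In the A-series (A0 area = 1 m²): A2 = 420 × 594 mm.

A2 (420 × 594 mm)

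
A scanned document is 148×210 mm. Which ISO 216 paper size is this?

A5 (148 × 210 mm)

Aspect ratio 210/148 ≈ 1.419 — close to the ISO √2 ≈ 1.414.
In the A-series (A0 area = 1 m²): A5 = 148 × 210 mm.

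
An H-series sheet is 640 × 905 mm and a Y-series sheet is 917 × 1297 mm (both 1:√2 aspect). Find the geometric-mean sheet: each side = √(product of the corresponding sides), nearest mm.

766 × 1083 mm

Short side: √(640 · 917) = √586880 ≈ 766.1 → 766 mm
Long side: √(905 · 1297) = √1173785 ≈ 1083.4 → 1083 mm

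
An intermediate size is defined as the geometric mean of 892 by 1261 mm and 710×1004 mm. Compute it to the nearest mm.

Short side: √(892 · 710) = √633320 ≈ 795.8 → 796 mm
Long side: √(1261 · 1004) = √1266044 ≈ 1125.2 → 1125 mm

796 × 1125 mm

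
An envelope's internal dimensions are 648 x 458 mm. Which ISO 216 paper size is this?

C2 (458 × 648 mm)

Aspect ratio 648/458 ≈ 1.415 — close to the ISO √2 ≈ 1.414.
In the C-series (envelope sizes, between A and B): C2 = 458 × 648 mm.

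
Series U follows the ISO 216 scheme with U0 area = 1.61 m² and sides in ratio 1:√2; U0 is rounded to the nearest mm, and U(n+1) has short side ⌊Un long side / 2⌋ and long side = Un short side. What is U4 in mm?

Let U0's short side be w mm. w · w√2 = 1.61 m² = 1,610,000 mm², so w ≈ 1067.0 mm and w√2 ≈ 1508.9 mm → U0 = 1067 × 1509 mm.
U1: ⌊1509/2⌋ × 1067 = 754 × 1067 mm
U2: ⌊1067/2⌋ × 754 = 533 × 754 mm
U3: ⌊754/2⌋ × 533 = 377 × 533 mm
U4: ⌊533/2⌋ × 377 = 266 × 377 mm

266 × 377 mm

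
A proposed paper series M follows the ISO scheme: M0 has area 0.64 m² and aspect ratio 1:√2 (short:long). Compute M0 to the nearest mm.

Let the short side be w mm. Then w · w√2 = 0.64 m² = 640,000 mm².
w² = 640,000/√2, so w ≈ 672.7 mm; long side = w√2 ≈ 951.4 mm.

673 × 951 mm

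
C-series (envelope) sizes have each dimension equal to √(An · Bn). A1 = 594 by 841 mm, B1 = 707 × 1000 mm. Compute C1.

648 × 917 mm

Short side: √(594 · 707) = √419958 ≈ 648.0 → 648 mm
Long side: √(841 · 1000) = √841000 ≈ 917.1 → 917 mm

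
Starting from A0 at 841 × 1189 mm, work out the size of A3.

297 × 420 mm

A1: ⌊1189/2⌋ × 841 = 594 × 841 mm
A2: ⌊841/2⌋ × 594 = 420 × 594 mm
A3: ⌊594/2⌋ × 420 = 297 × 420 mm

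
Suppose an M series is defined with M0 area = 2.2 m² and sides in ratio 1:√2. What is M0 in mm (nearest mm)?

1247 × 1764 mm

Let the short side be w mm. Then w · w√2 = 2.2 m² = 2,200,000 mm².
w² = 2,200,000/√2, so w ≈ 1247.3 mm; long side = w√2 ≈ 1763.9 mm.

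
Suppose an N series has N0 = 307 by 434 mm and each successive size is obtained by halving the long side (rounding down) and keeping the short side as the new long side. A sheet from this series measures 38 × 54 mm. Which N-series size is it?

N6

N0: 307 × 434 mm
N1: 217 × 307 mm
N2: 153 × 217 mm
N3: 108 × 153 mm
N4: 76 × 108 mm
N5: 54 × 76 mm
N6: 38 × 54 mm
N7: 27 × 38 mm
→ matches N6.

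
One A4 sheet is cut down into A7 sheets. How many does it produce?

8

Each ISO step halves the sheet: 1 × A4 → 2 × A5 → 4 × A6 → 8 × A7
From A4 to A7 is 3 halving steps: 2^3 = 8.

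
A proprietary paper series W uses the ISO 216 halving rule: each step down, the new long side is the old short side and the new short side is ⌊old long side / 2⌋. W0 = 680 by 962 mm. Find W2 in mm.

340 × 481 mm

W1: ⌊962/2⌋ × 680 = 481 × 680 mm
W2: ⌊680/2⌋ × 481 = 340 × 481 mm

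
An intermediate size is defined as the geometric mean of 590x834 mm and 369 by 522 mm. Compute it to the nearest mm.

Short side: √(590 · 369) = √217710 ≈ 466.6 → 467 mm
Long side: √(834 · 522) = √435348 ≈ 659.8 → 660 mm

467 × 660 mm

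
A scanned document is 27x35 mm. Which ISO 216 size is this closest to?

Aspect ratio 35/27 ≈ 1.296 (ISO target is √2 ≈ 1.414).
In the A-series (A0 area = 1 m²): A10 = 26 × 37 mm.
Off by 3 mm total — nearest standard size.

A10 (26 × 37 mm)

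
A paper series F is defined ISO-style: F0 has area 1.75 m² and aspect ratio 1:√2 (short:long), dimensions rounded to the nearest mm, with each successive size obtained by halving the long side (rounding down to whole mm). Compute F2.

556 × 786 mm

Let F0's short side be w mm. w · w√2 = 1.75 m² = 1,750,000 mm², so w ≈ 1112.4 mm and w√2 ≈ 1573.2 mm → F0 = 1112 × 1573 mm.
F1: ⌊1573/2⌋ × 1112 = 786 × 1112 mm
F2: ⌊1112/2⌋ × 786 = 556 × 786 mm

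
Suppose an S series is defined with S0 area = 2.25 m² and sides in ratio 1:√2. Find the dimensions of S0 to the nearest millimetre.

Let the short side be w mm. Then w · w√2 = 2.25 m² = 2,250,000 mm².
w² = 2,250,000/√2, so w ≈ 1261.3 mm; long side = w√2 ≈ 1783.8 mm.

1261 × 1784 mm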